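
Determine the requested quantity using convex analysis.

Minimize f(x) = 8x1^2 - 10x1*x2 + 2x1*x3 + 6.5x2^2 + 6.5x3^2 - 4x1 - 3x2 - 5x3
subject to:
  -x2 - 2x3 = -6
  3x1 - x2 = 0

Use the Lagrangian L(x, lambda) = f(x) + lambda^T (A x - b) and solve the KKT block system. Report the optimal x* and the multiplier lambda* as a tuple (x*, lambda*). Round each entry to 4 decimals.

Form the Lagrangian:
  L(x, lambda) = (1/2) x^T Q x + c^T x + lambda^T (A x - b)
Stationarity (grad_x L = 0): Q x + c + A^T lambda = 0.
Primal feasibility: A x = b.

This gives the KKT block system:
  [ Q   A^T ] [ x     ]   [-c ]
  [ A    0  ] [ lambda ] = [ b ]

Solving the linear system:
  x*      = (0.6026, 1.8078, 2.0961)
  lambda* = (11.7273, 2.7481)
  f(x*)   = 26.0247

x* = (0.6026, 1.8078, 2.0961), lambda* = (11.7273, 2.7481)


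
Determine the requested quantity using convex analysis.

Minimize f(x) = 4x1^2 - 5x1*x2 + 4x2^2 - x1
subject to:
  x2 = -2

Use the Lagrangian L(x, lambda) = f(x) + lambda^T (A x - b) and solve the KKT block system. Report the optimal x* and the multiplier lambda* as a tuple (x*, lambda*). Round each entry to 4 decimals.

Form the Lagrangian:
  L(x, lambda) = (1/2) x^T Q x + c^T x + lambda^T (A x - b)
Stationarity (grad_x L = 0): Q x + c + A^T lambda = 0.
Primal feasibility: A x = b.

This gives the KKT block system:
  [ Q   A^T ] [ x     ]   [-c ]
  [ A    0  ] [ lambda ] = [ b ]

Solving the linear system:
  x*      = (-1.125, -2)
  lambda* = (10.375)
  f(x*)   = 10.9375

x* = (-1.125, -2), lambda* = (10.375)


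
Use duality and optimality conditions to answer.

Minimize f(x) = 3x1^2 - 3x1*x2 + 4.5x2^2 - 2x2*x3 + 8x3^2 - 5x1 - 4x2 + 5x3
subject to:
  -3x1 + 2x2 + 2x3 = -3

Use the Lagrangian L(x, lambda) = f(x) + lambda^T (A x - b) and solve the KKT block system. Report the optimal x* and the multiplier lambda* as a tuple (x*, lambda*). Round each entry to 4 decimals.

Form the Lagrangian:
  L(x, lambda) = (1/2) x^T Q x + c^T x + lambda^T (A x - b)
Stationarity (grad_x L = 0): Q x + c + A^T lambda = 0.
Primal feasibility: A x = b.

This gives the KKT block system:
  [ Q   A^T ] [ x     ]   [-c ]
  [ A    0  ] [ lambda ] = [ b ]

Solving the linear system:
  x*      = (1.3569, 0.783, -0.2476)
  lambda* = (0.2642)
  f(x*)   = -5.1812

x* = (1.3569, 0.783, -0.2476), lambda* = (0.2642)


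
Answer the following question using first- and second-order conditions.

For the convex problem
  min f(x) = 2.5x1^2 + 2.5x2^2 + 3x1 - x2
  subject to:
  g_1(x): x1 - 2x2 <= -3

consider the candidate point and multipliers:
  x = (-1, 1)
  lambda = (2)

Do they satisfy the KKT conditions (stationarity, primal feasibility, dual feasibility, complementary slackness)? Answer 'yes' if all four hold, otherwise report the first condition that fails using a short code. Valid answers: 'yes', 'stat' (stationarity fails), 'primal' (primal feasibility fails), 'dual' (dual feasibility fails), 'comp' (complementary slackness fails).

Gradient of f: grad f(x) = Q x + c = (-2, 4)
Constraint values g_i(x) = a_i^T x - b_i:
  g_1((-1, 1)) = 0
Stationarity residual: grad f(x) + sum_i lambda_i a_i = (0, 0)
  -> stationarity OK
Primal feasibility (all g_i <= 0): OK
Dual feasibility (all lambda_i >= 0): OK
Complementary slackness (lambda_i * g_i(x) = 0 for all i): OK

Verdict: yes, KKT holds.

yes


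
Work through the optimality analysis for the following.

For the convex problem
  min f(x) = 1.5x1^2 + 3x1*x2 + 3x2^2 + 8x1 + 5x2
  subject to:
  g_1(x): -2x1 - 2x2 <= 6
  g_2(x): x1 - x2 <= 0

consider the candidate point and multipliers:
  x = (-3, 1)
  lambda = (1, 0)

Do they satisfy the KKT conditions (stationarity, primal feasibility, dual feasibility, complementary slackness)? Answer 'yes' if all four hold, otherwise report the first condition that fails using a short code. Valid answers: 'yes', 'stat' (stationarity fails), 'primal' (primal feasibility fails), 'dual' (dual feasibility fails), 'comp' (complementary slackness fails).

Gradient of f: grad f(x) = Q x + c = (2, 2)
Constraint values g_i(x) = a_i^T x - b_i:
  g_1((-3, 1)) = -2
  g_2((-3, 1)) = -4
Stationarity residual: grad f(x) + sum_i lambda_i a_i = (0, 0)
  -> stationarity OK
Primal feasibility (all g_i <= 0): OK
Dual feasibility (all lambda_i >= 0): OK
Complementary slackness (lambda_i * g_i(x) = 0 for all i): FAILS

Verdict: the first failing condition is complementary_slackness -> comp.

comp


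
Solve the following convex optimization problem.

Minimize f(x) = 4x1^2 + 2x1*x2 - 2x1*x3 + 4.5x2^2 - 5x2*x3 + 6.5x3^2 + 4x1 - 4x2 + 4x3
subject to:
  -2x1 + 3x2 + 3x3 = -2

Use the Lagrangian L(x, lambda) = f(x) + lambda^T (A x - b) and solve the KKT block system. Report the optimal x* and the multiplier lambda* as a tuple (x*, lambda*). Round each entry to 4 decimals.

Form the Lagrangian:
  L(x, lambda) = (1/2) x^T Q x + c^T x + lambda^T (A x - b)
Stationarity (grad_x L = 0): Q x + c + A^T lambda = 0.
Primal feasibility: A x = b.

This gives the KKT block system:
  [ Q   A^T ] [ x     ]   [-c ]
  [ A    0  ] [ lambda ] = [ b ]

Solving the linear system:
  x*      = (-0.3537, -0.2134, -0.689)
  lambda* = (1.061)
  f(x*)   = -0.5976

x* = (-0.3537, -0.2134, -0.689), lambda* = (1.061)


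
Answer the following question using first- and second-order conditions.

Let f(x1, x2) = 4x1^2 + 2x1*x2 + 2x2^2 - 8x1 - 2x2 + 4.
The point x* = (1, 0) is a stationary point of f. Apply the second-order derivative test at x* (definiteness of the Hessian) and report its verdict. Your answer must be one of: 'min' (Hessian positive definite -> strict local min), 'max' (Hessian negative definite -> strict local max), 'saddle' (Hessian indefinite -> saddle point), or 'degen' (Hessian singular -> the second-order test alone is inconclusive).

Compute the Hessian H = grad^2 f:
  H = [[8, 2], [2, 4]]
Verify stationarity: grad f(x*) = H x* + g = (0, 0).
Eigenvalues of H: 3.1716, 8.8284.
Both eigenvalues > 0, so H is positive definite -> x* is a strict local min.

min


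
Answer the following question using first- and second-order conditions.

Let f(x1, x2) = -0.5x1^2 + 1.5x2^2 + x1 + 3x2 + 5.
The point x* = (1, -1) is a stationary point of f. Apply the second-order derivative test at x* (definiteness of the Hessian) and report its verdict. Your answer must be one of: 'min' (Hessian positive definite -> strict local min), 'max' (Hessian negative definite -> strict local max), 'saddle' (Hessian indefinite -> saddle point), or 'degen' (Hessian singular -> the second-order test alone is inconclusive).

Compute the Hessian H = grad^2 f:
  H = [[-1, 0], [0, 3]]
Verify stationarity: grad f(x*) = H x* + g = (0, 0).
Eigenvalues of H: -1, 3.
Eigenvalues have mixed signs, so H is indefinite -> x* is a saddle point.

saddle


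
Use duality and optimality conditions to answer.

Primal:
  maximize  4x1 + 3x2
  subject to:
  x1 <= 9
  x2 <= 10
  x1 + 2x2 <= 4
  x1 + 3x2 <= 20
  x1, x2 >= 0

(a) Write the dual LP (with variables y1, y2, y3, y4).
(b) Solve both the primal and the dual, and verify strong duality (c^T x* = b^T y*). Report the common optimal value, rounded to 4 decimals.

The standard primal-dual pair for 'max c^T x s.t. A x <= b, x >= 0' is:
  Dual:  min b^T y  s.t.  A^T y >= c,  y >= 0.

So the dual LP is:
  minimize  9y1 + 10y2 + 4y3 + 20y4
  subject to:
    y1 + y3 + y4 >= 4
    y2 + 2y3 + 3y4 >= 3
    y1, y2, y3, y4 >= 0

Solving the primal: x* = (4, 0).
  primal value c^T x* = 16.
Solving the dual: y* = (0, 0, 4, 0).
  dual value b^T y* = 16.
Strong duality: c^T x* = b^T y*. Confirmed.

16


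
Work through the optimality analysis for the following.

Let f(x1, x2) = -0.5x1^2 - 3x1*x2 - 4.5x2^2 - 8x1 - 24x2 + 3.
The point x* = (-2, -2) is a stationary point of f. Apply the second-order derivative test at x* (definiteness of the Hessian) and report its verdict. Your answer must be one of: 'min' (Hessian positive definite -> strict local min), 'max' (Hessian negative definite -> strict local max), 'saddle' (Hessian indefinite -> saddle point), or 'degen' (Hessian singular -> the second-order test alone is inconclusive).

Compute the Hessian H = grad^2 f:
  H = [[-1, -3], [-3, -9]]
Verify stationarity: grad f(x*) = H x* + g = (0, 0).
Eigenvalues of H: -10, 0.
H has a zero eigenvalue (singular; negative semidefinite but not definite), so H is neither positive definite, negative definite, nor indefinite. The second-order test alone is inconclusive -> degen.
(Indeed, f is constant along the null direction of H through x*, so x* is not a strict local extremum.)

degen


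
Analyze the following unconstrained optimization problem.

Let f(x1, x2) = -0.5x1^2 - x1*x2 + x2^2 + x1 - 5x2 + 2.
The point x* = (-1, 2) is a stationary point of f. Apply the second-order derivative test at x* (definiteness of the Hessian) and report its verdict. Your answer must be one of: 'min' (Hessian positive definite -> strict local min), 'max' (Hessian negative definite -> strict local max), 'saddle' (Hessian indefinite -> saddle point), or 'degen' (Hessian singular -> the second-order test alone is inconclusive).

Compute the Hessian H = grad^2 f:
  H = [[-1, -1], [-1, 2]]
Verify stationarity: grad f(x*) = H x* + g = (0, 0).
Eigenvalues of H: -1.3028, 2.3028.
Eigenvalues have mixed signs, so H is indefinite -> x* is a saddle point.

saddle


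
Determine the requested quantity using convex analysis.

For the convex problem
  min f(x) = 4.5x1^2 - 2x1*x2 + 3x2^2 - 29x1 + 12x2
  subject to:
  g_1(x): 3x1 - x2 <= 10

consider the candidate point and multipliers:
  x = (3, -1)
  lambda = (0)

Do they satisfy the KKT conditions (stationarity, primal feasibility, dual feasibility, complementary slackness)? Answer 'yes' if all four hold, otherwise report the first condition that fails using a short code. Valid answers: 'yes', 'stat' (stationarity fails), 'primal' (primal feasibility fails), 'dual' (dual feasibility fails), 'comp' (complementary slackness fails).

Gradient of f: grad f(x) = Q x + c = (0, 0)
Constraint values g_i(x) = a_i^T x - b_i:
  g_1((3, -1)) = 0
Stationarity residual: grad f(x) + sum_i lambda_i a_i = (0, 0)
  -> stationarity OK
Primal feasibility (all g_i <= 0): OK
Dual feasibility (all lambda_i >= 0): OK
Complementary slackness (lambda_i * g_i(x) = 0 for all i): OK

Verdict: yes, KKT holds.

yes


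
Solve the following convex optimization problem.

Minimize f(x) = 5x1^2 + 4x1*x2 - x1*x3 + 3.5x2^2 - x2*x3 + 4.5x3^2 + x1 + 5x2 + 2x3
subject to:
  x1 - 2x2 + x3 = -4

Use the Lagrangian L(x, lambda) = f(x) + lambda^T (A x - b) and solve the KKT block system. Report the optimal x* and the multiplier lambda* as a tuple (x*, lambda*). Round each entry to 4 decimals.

Form the Lagrangian:
  L(x, lambda) = (1/2) x^T Q x + c^T x + lambda^T (A x - b)
Stationarity (grad_x L = 0): Q x + c + A^T lambda = 0.
Primal feasibility: A x = b.

This gives the KKT block system:
  [ Q   A^T ] [ x     ]   [-c ]
  [ A    0  ] [ lambda ] = [ b ]

Solving the linear system:
  x*      = (-1.0707, 1.101, -0.7273)
  lambda* = (4.5758)
  f(x*)   = 10.6414

x* = (-1.0707, 1.101, -0.7273), lambda* = (4.5758)


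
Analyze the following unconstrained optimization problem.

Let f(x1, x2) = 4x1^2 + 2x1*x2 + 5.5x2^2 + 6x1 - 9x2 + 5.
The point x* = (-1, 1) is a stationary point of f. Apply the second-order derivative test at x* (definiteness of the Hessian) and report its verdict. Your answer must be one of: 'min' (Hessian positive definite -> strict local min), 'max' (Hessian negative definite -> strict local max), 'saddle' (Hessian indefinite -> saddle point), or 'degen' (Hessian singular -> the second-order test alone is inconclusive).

Compute the Hessian H = grad^2 f:
  H = [[8, 2], [2, 11]]
Verify stationarity: grad f(x*) = H x* + g = (0, 0).
Eigenvalues of H: 7, 12.
Both eigenvalues > 0, so H is positive definite -> x* is a strict local min.

min


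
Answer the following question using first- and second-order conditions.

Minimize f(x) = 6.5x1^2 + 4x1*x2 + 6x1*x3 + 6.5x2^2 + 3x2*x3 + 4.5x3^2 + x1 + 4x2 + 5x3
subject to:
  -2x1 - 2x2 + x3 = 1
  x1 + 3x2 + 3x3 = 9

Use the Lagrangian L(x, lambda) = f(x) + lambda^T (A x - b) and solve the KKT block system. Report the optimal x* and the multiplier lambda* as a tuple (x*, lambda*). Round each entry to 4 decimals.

Form the Lagrangian:
  L(x, lambda) = (1/2) x^T Q x + c^T x + lambda^T (A x - b)
Stationarity (grad_x L = 0): Q x + c + A^T lambda = 0.
Primal feasibility: A x = b.

This gives the KKT block system:
  [ Q   A^T ] [ x     ]   [-c ]
  [ A    0  ] [ lambda ] = [ b ]

Solving the linear system:
  x*      = (-0.7528, 1.2522, 1.9987)
  lambda* = (0.345, -7.5245)
  f(x*)   = 40.8124

x* = (-0.7528, 1.2522, 1.9987), lambda* = (0.345, -7.5245)


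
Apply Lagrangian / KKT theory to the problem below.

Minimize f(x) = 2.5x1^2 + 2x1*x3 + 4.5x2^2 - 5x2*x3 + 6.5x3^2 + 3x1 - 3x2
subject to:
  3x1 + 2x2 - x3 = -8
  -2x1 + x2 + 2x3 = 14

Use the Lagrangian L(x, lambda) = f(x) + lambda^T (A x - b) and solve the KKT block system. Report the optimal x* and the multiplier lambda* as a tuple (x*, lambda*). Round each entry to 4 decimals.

Form the Lagrangian:
  L(x, lambda) = (1/2) x^T Q x + c^T x + lambda^T (A x - b)
Stationarity (grad_x L = 0): Q x + c + A^T lambda = 0.
Primal feasibility: A x = b.

This gives the KKT block system:
  [ Q   A^T ] [ x     ]   [-c ]
  [ A    0  ] [ lambda ] = [ b ]

Solving the linear system:
  x*      = (-3.494, 2.3952, 2.3084)
  lambda* = (-0.5965, -5.8213)
  f(x*)   = 29.529

x* = (-3.494, 2.3952, 2.3084), lambda* = (-0.5965, -5.8213)


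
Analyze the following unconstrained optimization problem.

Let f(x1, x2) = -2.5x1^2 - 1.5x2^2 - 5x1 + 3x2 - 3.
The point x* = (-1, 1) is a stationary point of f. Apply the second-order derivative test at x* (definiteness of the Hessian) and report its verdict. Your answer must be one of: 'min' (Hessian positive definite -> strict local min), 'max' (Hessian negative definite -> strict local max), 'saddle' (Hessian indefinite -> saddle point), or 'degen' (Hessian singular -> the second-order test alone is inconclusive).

Compute the Hessian H = grad^2 f:
  H = [[-5, 0], [0, -3]]
Verify stationarity: grad f(x*) = H x* + g = (0, 0).
Eigenvalues of H: -5, -3.
Both eigenvalues < 0, so H is negative definite -> x* is a strict local max.

max


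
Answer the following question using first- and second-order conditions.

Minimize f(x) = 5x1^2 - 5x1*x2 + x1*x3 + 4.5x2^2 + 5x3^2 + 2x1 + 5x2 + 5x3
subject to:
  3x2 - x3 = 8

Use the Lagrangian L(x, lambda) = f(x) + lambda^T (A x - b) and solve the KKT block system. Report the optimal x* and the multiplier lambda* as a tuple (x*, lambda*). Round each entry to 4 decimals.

Form the Lagrangian:
  L(x, lambda) = (1/2) x^T Q x + c^T x + lambda^T (A x - b)
Stationarity (grad_x L = 0): Q x + c + A^T lambda = 0.
Primal feasibility: A x = b.

This gives the KKT block system:
  [ Q   A^T ] [ x     ]   [-c ]
  [ A    0  ] [ lambda ] = [ b ]

Solving the linear system:
  x*      = (1.0487, 2.2434, -1.2698)
  lambda* = (-6.6491)
  f(x*)   = 30.0791

x* = (1.0487, 2.2434, -1.2698), lambda* = (-6.6491)


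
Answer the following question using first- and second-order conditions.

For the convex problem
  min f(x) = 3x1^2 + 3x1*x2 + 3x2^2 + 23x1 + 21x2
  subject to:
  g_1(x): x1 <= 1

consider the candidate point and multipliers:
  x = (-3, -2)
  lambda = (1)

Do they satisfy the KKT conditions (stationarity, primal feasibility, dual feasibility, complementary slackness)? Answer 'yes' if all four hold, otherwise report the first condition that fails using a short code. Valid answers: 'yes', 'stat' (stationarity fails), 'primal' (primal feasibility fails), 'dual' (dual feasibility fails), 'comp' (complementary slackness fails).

Gradient of f: grad f(x) = Q x + c = (-1, 0)
Constraint values g_i(x) = a_i^T x - b_i:
  g_1((-3, -2)) = -4
Stationarity residual: grad f(x) + sum_i lambda_i a_i = (0, 0)
  -> stationarity OK
Primal feasibility (all g_i <= 0): OK
Dual feasibility (all lambda_i >= 0): OK
Complementary slackness (lambda_i * g_i(x) = 0 for all i): FAILS

Verdict: the first failing condition is complementary_slackness -> comp.

comp


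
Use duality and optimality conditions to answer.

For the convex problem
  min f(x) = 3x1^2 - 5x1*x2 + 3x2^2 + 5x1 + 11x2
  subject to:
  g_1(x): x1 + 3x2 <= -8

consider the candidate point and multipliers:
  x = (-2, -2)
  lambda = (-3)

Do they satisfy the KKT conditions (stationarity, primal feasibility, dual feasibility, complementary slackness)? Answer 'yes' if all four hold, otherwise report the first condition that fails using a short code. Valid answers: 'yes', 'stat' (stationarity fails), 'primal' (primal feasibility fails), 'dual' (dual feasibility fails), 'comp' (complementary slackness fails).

Gradient of f: grad f(x) = Q x + c = (3, 9)
Constraint values g_i(x) = a_i^T x - b_i:
  g_1((-2, -2)) = 0
Stationarity residual: grad f(x) + sum_i lambda_i a_i = (0, 0)
  -> stationarity OK
Primal feasibility (all g_i <= 0): OK
Dual feasibility (all lambda_i >= 0): FAILS
Complementary slackness (lambda_i * g_i(x) = 0 for all i): OK

Verdict: the first failing condition is dual_feasibility -> dual.

dual


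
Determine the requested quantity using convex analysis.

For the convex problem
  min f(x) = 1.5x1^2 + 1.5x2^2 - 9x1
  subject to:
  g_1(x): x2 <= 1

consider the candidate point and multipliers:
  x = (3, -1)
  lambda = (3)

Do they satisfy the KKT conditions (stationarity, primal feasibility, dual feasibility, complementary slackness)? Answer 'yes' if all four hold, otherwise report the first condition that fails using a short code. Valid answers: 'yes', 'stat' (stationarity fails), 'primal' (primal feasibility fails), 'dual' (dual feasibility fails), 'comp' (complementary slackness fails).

Gradient of f: grad f(x) = Q x + c = (0, -3)
Constraint values g_i(x) = a_i^T x - b_i:
  g_1((3, -1)) = -2
Stationarity residual: grad f(x) + sum_i lambda_i a_i = (0, 0)
  -> stationarity OK
Primal feasibility (all g_i <= 0): OK
Dual feasibility (all lambda_i >= 0): OK
Complementary slackness (lambda_i * g_i(x) = 0 for all i): FAILS

Verdict: the first failing condition is complementary_slackness -> comp.

comp


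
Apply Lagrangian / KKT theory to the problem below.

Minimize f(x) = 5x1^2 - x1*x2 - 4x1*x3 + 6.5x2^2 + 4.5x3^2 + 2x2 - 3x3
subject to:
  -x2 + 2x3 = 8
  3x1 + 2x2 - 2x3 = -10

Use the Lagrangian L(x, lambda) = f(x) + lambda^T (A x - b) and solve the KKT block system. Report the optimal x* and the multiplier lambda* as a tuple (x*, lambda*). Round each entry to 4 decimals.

Form the Lagrangian:
  L(x, lambda) = (1/2) x^T Q x + c^T x + lambda^T (A x - b)
Stationarity (grad_x L = 0): Q x + c + A^T lambda = 0.
Primal feasibility: A x = b.

This gives the KKT block system:
  [ Q   A^T ] [ x     ]   [-c ]
  [ A    0  ] [ lambda ] = [ b ]

Solving the linear system:
  x*      = (-0.1573, -1.528, 3.236)
  lambda* = (-9.0469, 4.3298)
  f(x*)   = 51.4546

x* = (-0.1573, -1.528, 3.236), lambda* = (-9.0469, 4.3298)


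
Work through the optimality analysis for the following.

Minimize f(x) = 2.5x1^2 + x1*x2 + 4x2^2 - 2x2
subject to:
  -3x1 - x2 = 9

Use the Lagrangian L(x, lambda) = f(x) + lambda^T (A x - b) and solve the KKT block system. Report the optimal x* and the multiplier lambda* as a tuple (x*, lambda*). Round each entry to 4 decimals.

Form the Lagrangian:
  L(x, lambda) = (1/2) x^T Q x + c^T x + lambda^T (A x - b)
Stationarity (grad_x L = 0): Q x + c + A^T lambda = 0.
Primal feasibility: A x = b.

This gives the KKT block system:
  [ Q   A^T ] [ x     ]   [-c ]
  [ A    0  ] [ lambda ] = [ b ]

Solving the linear system:
  x*      = (-3, 0)
  lambda* = (-5)
  f(x*)   = 22.5

x* = (-3, 0), lambda* = (-5)


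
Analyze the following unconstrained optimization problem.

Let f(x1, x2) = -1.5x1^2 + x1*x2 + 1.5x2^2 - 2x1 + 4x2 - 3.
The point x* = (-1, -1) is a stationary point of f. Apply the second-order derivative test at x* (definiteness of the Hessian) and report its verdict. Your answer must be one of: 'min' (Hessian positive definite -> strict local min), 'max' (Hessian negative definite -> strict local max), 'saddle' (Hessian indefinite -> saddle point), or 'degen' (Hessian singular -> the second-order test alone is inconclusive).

Compute the Hessian H = grad^2 f:
  H = [[-3, 1], [1, 3]]
Verify stationarity: grad f(x*) = H x* + g = (0, 0).
Eigenvalues of H: -3.1623, 3.1623.
Eigenvalues have mixed signs, so H is indefinite -> x* is a saddle point.

saddle


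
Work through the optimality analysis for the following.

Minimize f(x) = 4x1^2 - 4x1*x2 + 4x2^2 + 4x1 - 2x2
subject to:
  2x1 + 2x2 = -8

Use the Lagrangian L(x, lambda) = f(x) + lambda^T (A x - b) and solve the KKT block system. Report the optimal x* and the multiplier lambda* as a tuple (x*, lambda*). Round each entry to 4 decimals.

Form the Lagrangian:
  L(x, lambda) = (1/2) x^T Q x + c^T x + lambda^T (A x - b)
Stationarity (grad_x L = 0): Q x + c + A^T lambda = 0.
Primal feasibility: A x = b.

This gives the KKT block system:
  [ Q   A^T ] [ x     ]   [-c ]
  [ A    0  ] [ lambda ] = [ b ]

Solving the linear system:
  x*      = (-2.25, -1.75)
  lambda* = (3.5)
  f(x*)   = 11.25

x* = (-2.25, -1.75), lambda* = (3.5)


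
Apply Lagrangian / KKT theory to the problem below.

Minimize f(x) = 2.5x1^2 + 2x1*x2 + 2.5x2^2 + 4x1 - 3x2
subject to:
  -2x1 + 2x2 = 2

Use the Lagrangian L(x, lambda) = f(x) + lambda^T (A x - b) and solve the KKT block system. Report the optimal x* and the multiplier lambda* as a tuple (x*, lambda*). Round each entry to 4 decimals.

Form the Lagrangian:
  L(x, lambda) = (1/2) x^T Q x + c^T x + lambda^T (A x - b)
Stationarity (grad_x L = 0): Q x + c + A^T lambda = 0.
Primal feasibility: A x = b.

This gives the KKT block system:
  [ Q   A^T ] [ x     ]   [-c ]
  [ A    0  ] [ lambda ] = [ b ]

Solving the linear system:
  x*      = (-0.5714, 0.4286)
  lambda* = (1)
  f(x*)   = -2.7857

x* = (-0.5714, 0.4286), lambda* = (1)


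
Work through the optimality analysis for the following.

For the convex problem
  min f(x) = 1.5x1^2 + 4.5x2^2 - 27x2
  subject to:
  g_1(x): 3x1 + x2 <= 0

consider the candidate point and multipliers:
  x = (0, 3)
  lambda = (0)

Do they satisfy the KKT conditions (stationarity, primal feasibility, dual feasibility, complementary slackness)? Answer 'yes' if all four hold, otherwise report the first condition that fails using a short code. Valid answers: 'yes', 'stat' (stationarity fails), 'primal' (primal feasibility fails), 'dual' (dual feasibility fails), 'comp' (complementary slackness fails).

Gradient of f: grad f(x) = Q x + c = (0, 0)
Constraint values g_i(x) = a_i^T x - b_i:
  g_1((0, 3)) = 3
Stationarity residual: grad f(x) + sum_i lambda_i a_i = (0, 0)
  -> stationarity OK
Primal feasibility (all g_i <= 0): FAILS
Dual feasibility (all lambda_i >= 0): OK
Complementary slackness (lambda_i * g_i(x) = 0 for all i): OK

Verdict: the first failing condition is primal_feasibility -> primal.

primal


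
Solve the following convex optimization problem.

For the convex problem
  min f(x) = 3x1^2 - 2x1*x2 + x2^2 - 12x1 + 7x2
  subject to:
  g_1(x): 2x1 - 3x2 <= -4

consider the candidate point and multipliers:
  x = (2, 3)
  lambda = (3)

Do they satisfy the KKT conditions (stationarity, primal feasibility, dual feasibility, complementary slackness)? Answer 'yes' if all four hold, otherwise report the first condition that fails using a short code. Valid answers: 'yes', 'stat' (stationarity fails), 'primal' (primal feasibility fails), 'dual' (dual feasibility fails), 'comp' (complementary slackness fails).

Gradient of f: grad f(x) = Q x + c = (-6, 9)
Constraint values g_i(x) = a_i^T x - b_i:
  g_1((2, 3)) = -1
Stationarity residual: grad f(x) + sum_i lambda_i a_i = (0, 0)
  -> stationarity OK
Primal feasibility (all g_i <= 0): OK
Dual feasibility (all lambda_i >= 0): OK
Complementary slackness (lambda_i * g_i(x) = 0 for all i): FAILS

Verdict: the first failing condition is complementary_slackness -> comp.

comp


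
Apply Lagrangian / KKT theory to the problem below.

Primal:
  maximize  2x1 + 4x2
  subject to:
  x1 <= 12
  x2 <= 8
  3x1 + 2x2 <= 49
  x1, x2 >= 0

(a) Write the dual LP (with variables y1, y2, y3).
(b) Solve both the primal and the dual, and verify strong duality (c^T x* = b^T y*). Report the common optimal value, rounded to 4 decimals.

The standard primal-dual pair for 'max c^T x s.t. A x <= b, x >= 0' is:
  Dual:  min b^T y  s.t.  A^T y >= c,  y >= 0.

So the dual LP is:
  minimize  12y1 + 8y2 + 49y3
  subject to:
    y1 + 3y3 >= 2
    y2 + 2y3 >= 4
    y1, y2, y3 >= 0

Solving the primal: x* = (11, 8).
  primal value c^T x* = 54.
Solving the dual: y* = (0, 2.6667, 0.6667).
  dual value b^T y* = 54.
Strong duality: c^T x* = b^T y*. Confirmed.

54


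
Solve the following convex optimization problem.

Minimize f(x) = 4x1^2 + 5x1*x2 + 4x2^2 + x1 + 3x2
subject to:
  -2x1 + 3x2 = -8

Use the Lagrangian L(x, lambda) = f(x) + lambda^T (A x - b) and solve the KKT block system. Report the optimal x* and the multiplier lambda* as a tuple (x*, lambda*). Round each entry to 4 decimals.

Form the Lagrangian:
  L(x, lambda) = (1/2) x^T Q x + c^T x + lambda^T (A x - b)
Stationarity (grad_x L = 0): Q x + c + A^T lambda = 0.
Primal feasibility: A x = b.

This gives the KKT block system:
  [ Q   A^T ] [ x     ]   [-c ]
  [ A    0  ] [ lambda ] = [ b ]

Solving the linear system:
  x*      = (1.3476, -1.7683)
  lambda* = (1.4695)
  f(x*)   = 3.8994

x* = (1.3476, -1.7683), lambda* = (1.4695)


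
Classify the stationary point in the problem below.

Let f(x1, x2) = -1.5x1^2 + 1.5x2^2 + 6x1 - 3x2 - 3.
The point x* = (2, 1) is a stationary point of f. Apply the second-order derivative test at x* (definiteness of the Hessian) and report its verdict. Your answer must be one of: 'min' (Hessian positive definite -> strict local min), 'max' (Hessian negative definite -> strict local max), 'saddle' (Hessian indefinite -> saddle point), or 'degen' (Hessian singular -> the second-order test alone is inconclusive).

Compute the Hessian H = grad^2 f:
  H = [[-3, 0], [0, 3]]
Verify stationarity: grad f(x*) = H x* + g = (0, 0).
Eigenvalues of H: -3, 3.
Eigenvalues have mixed signs, so H is indefinite -> x* is a saddle point.

saddle


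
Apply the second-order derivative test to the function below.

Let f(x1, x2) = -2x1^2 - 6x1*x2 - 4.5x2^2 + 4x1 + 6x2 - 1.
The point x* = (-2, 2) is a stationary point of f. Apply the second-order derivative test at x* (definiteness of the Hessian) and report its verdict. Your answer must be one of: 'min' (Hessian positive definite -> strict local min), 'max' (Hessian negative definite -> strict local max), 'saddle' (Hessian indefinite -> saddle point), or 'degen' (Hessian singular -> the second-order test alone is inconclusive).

Compute the Hessian H = grad^2 f:
  H = [[-4, -6], [-6, -9]]
Verify stationarity: grad f(x*) = H x* + g = (0, 0).
Eigenvalues of H: -13, 0.
H has a zero eigenvalue (singular; negative semidefinite but not definite), so H is neither positive definite, negative definite, nor indefinite. The second-order test alone is inconclusive -> degen.
(Indeed, f is constant along the null direction of H through x*, so x* is not a strict local extremum.)

degen


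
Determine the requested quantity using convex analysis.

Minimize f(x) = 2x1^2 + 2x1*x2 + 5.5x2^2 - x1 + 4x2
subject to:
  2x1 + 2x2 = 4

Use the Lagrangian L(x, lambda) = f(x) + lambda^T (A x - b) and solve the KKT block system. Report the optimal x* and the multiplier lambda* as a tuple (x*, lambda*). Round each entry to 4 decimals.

Form the Lagrangian:
  L(x, lambda) = (1/2) x^T Q x + c^T x + lambda^T (A x - b)
Stationarity (grad_x L = 0): Q x + c + A^T lambda = 0.
Primal feasibility: A x = b.

This gives the KKT block system:
  [ Q   A^T ] [ x     ]   [-c ]
  [ A    0  ] [ lambda ] = [ b ]

Solving the linear system:
  x*      = (2.0909, -0.0909)
  lambda* = (-3.5909)
  f(x*)   = 5.9545

x* = (2.0909, -0.0909), lambda* = (-3.5909)


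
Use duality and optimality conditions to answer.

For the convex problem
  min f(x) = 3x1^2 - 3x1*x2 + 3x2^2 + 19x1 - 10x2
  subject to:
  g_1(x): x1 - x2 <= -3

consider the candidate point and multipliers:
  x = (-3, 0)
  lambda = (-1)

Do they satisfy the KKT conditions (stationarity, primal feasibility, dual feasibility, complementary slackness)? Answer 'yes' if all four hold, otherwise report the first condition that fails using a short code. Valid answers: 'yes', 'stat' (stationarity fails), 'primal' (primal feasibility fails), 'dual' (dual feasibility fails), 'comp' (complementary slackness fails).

Gradient of f: grad f(x) = Q x + c = (1, -1)
Constraint values g_i(x) = a_i^T x - b_i:
  g_1((-3, 0)) = 0
Stationarity residual: grad f(x) + sum_i lambda_i a_i = (0, 0)
  -> stationarity OK
Primal feasibility (all g_i <= 0): OK
Dual feasibility (all lambda_i >= 0): FAILS
Complementary slackness (lambda_i * g_i(x) = 0 for all i): OK

Verdict: the first failing condition is dual_feasibility -> dual.

dual


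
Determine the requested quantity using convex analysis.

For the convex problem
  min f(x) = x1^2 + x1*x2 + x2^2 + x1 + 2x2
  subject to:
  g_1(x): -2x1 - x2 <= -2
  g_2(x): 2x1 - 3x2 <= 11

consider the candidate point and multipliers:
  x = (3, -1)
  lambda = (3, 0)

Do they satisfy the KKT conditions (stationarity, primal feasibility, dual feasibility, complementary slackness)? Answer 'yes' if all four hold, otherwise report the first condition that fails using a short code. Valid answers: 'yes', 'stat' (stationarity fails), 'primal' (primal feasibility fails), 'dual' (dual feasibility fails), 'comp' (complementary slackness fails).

Gradient of f: grad f(x) = Q x + c = (6, 3)
Constraint values g_i(x) = a_i^T x - b_i:
  g_1((3, -1)) = -3
  g_2((3, -1)) = -2
Stationarity residual: grad f(x) + sum_i lambda_i a_i = (0, 0)
  -> stationarity OK
Primal feasibility (all g_i <= 0): OK
Dual feasibility (all lambda_i >= 0): OK
Complementary slackness (lambda_i * g_i(x) = 0 for all i): FAILS

Verdict: the first failing condition is complementary_slackness -> comp.

comp


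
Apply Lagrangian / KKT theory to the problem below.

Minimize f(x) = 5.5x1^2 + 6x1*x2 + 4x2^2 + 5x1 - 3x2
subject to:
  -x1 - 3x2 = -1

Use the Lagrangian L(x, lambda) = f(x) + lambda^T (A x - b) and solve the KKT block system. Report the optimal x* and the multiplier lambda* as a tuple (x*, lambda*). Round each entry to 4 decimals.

Form the Lagrangian:
  L(x, lambda) = (1/2) x^T Q x + c^T x + lambda^T (A x - b)
Stationarity (grad_x L = 0): Q x + c + A^T lambda = 0.
Primal feasibility: A x = b.

This gives the KKT block system:
  [ Q   A^T ] [ x     ]   [-c ]
  [ A    0  ] [ lambda ] = [ b ]

Solving the linear system:
  x*      = (-0.9014, 0.6338)
  lambda* = (-1.1127)
  f(x*)   = -3.7606

x* = (-0.9014, 0.6338), lambda* = (-1.1127)


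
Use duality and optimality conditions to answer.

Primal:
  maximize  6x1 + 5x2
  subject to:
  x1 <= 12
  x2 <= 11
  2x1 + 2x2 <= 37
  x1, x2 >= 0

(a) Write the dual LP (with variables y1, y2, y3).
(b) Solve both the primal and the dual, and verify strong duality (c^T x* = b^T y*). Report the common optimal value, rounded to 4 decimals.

The standard primal-dual pair for 'max c^T x s.t. A x <= b, x >= 0' is:
  Dual:  min b^T y  s.t.  A^T y >= c,  y >= 0.

So the dual LP is:
  minimize  12y1 + 11y2 + 37y3
  subject to:
    y1 + 2y3 >= 6
    y2 + 2y3 >= 5
    y1, y2, y3 >= 0

Solving the primal: x* = (12, 6.5).
  primal value c^T x* = 104.5.
Solving the dual: y* = (1, 0, 2.5).
  dual value b^T y* = 104.5.
Strong duality: c^T x* = b^T y*. Confirmed.

104.5


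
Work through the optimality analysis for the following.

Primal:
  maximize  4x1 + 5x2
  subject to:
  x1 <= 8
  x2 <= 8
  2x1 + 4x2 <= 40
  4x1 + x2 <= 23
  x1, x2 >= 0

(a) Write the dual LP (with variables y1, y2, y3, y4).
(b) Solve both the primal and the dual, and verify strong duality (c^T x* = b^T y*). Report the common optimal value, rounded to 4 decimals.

The standard primal-dual pair for 'max c^T x s.t. A x <= b, x >= 0' is:
  Dual:  min b^T y  s.t.  A^T y >= c,  y >= 0.

So the dual LP is:
  minimize  8y1 + 8y2 + 40y3 + 23y4
  subject to:
    y1 + 2y3 + 4y4 >= 4
    y2 + 4y3 + y4 >= 5
    y1, y2, y3, y4 >= 0

Solving the primal: x* = (3.75, 8).
  primal value c^T x* = 55.
Solving the dual: y* = (0, 4, 0, 1).
  dual value b^T y* = 55.
Strong duality: c^T x* = b^T y*. Confirmed.

55


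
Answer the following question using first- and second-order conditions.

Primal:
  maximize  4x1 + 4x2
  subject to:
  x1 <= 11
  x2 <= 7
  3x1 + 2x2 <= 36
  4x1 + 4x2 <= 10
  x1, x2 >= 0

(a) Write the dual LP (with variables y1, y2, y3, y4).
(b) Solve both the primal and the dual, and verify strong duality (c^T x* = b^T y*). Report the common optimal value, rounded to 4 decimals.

The standard primal-dual pair for 'max c^T x s.t. A x <= b, x >= 0' is:
  Dual:  min b^T y  s.t.  A^T y >= c,  y >= 0.

So the dual LP is:
  minimize  11y1 + 7y2 + 36y3 + 10y4
  subject to:
    y1 + 3y3 + 4y4 >= 4
    y2 + 2y3 + 4y4 >= 4
    y1, y2, y3, y4 >= 0

Solving the primal: x* = (2.5, 0).
  primal value c^T x* = 10.
Solving the dual: y* = (0, 0, 0, 1).
  dual value b^T y* = 10.
Strong duality: c^T x* = b^T y*. Confirmed.

10


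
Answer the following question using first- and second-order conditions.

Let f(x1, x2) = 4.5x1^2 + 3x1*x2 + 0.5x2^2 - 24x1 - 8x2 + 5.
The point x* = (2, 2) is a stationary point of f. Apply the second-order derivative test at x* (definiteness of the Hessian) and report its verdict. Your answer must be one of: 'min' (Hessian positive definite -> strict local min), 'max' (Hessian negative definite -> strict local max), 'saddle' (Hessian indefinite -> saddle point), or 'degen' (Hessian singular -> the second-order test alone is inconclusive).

Compute the Hessian H = grad^2 f:
  H = [[9, 3], [3, 1]]
Verify stationarity: grad f(x*) = H x* + g = (0, 0).
Eigenvalues of H: 0, 10.
H has a zero eigenvalue (singular; positive semidefinite but not definite), so H is neither positive definite, negative definite, nor indefinite. The second-order test alone is inconclusive -> degen.
(Indeed, f is constant along the null direction of H through x*, so x* is not a strict local extremum.)

degen


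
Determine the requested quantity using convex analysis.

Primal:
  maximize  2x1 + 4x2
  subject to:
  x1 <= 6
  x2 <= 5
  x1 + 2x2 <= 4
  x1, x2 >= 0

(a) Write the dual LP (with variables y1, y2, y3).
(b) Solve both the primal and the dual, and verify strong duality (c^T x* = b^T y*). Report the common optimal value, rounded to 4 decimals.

The standard primal-dual pair for 'max c^T x s.t. A x <= b, x >= 0' is:
  Dual:  min b^T y  s.t.  A^T y >= c,  y >= 0.

So the dual LP is:
  minimize  6y1 + 5y2 + 4y3
  subject to:
    y1 + y3 >= 2
    y2 + 2y3 >= 4
    y1, y2, y3 >= 0

Solving the primal: x* = (4, 0).
  primal value c^T x* = 8.
Solving the dual: y* = (0, 0, 2).
  dual value b^T y* = 8.
Strong duality: c^T x* = b^T y*. Confirmed.

8


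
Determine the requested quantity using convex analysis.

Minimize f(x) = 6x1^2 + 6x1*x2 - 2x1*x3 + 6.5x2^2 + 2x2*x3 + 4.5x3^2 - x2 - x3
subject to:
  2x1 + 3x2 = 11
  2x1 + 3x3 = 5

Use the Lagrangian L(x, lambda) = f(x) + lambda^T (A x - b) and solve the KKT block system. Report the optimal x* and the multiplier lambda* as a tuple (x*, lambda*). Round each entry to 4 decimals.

Form the Lagrangian:
  L(x, lambda) = (1/2) x^T Q x + c^T x + lambda^T (A x - b)
Stationarity (grad_x L = 0): Q x + c + A^T lambda = 0.
Primal feasibility: A x = b.

This gives the KKT block system:
  [ Q   A^T ] [ x     ]   [-c ]
  [ A    0  ] [ lambda ] = [ b ]

Solving the linear system:
  x*      = (1.5854, 2.6098, 0.6098)
  lambda* = (-14.5528, -2.1789)
  f(x*)   = 83.878

x* = (1.5854, 2.6098, 0.6098), lambda* = (-14.5528, -2.1789)


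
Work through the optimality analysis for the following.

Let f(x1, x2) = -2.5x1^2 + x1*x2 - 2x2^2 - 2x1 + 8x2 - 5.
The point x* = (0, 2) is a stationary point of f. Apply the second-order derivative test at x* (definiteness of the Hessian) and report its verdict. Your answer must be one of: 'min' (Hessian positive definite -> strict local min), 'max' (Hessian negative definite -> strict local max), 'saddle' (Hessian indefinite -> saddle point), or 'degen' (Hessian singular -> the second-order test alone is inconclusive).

Compute the Hessian H = grad^2 f:
  H = [[-5, 1], [1, -4]]
Verify stationarity: grad f(x*) = H x* + g = (0, 0).
Eigenvalues of H: -5.618, -3.382.
Both eigenvalues < 0, so H is negative definite -> x* is a strict local max.

max


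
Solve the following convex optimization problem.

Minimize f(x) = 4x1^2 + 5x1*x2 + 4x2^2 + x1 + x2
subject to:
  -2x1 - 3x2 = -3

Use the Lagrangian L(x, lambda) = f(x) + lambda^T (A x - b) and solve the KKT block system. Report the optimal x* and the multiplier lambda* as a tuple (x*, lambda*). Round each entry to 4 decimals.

Form the Lagrangian:
  L(x, lambda) = (1/2) x^T Q x + c^T x + lambda^T (A x - b)
Stationarity (grad_x L = 0): Q x + c + A^T lambda = 0.
Primal feasibility: A x = b.

This gives the KKT block system:
  [ Q   A^T ] [ x     ]   [-c ]
  [ A    0  ] [ lambda ] = [ b ]

Solving the linear system:
  x*      = (0, 1)
  lambda* = (3)
  f(x*)   = 5

x* = (0, 1), lambda* = (3)


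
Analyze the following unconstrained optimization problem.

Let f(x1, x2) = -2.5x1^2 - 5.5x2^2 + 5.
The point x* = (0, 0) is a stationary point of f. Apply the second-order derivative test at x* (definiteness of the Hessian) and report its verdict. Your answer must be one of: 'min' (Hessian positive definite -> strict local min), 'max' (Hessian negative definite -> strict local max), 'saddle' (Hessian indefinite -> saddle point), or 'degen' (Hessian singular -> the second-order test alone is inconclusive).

Compute the Hessian H = grad^2 f:
  H = [[-5, 0], [0, -11]]
Verify stationarity: grad f(x*) = H x* + g = (0, 0).
Eigenvalues of H: -11, -5.
Both eigenvalues < 0, so H is negative definite -> x* is a strict local max.

max


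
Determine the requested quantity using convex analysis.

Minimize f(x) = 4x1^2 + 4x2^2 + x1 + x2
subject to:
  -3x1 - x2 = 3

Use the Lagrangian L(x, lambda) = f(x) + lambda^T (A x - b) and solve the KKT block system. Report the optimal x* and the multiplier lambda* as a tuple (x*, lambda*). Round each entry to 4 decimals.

Form the Lagrangian:
  L(x, lambda) = (1/2) x^T Q x + c^T x + lambda^T (A x - b)
Stationarity (grad_x L = 0): Q x + c + A^T lambda = 0.
Primal feasibility: A x = b.

This gives the KKT block system:
  [ Q   A^T ] [ x     ]   [-c ]
  [ A    0  ] [ lambda ] = [ b ]

Solving the linear system:
  x*      = (-0.875, -0.375)
  lambda* = (-2)
  f(x*)   = 2.375

x* = (-0.875, -0.375), lambda* = (-2)


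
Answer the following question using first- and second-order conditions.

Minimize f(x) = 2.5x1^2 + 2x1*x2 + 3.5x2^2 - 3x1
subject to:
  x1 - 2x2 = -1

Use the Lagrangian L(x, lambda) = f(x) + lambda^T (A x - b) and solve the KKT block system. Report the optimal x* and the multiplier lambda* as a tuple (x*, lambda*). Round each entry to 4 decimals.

Form the Lagrangian:
  L(x, lambda) = (1/2) x^T Q x + c^T x + lambda^T (A x - b)
Stationarity (grad_x L = 0): Q x + c + A^T lambda = 0.
Primal feasibility: A x = b.

This gives the KKT block system:
  [ Q   A^T ] [ x     ]   [-c ]
  [ A    0  ] [ lambda ] = [ b ]

Solving the linear system:
  x*      = (0.0286, 0.5143)
  lambda* = (1.8286)
  f(x*)   = 0.8714

x* = (0.0286, 0.5143), lambda* = (1.8286)


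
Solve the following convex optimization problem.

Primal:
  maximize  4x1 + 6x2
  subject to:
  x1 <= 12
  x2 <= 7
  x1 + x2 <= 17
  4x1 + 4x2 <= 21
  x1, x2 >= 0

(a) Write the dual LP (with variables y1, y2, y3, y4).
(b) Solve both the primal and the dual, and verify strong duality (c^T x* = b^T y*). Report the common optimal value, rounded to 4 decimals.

The standard primal-dual pair for 'max c^T x s.t. A x <= b, x >= 0' is:
  Dual:  min b^T y  s.t.  A^T y >= c,  y >= 0.

So the dual LP is:
  minimize  12y1 + 7y2 + 17y3 + 21y4
  subject to:
    y1 + y3 + 4y4 >= 4
    y2 + y3 + 4y4 >= 6
    y1, y2, y3, y4 >= 0

Solving the primal: x* = (0, 5.25).
  primal value c^T x* = 31.5.
Solving the dual: y* = (0, 0, 0, 1.5).
  dual value b^T y* = 31.5.
Strong duality: c^T x* = b^T y*. Confirmed.

31.5
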